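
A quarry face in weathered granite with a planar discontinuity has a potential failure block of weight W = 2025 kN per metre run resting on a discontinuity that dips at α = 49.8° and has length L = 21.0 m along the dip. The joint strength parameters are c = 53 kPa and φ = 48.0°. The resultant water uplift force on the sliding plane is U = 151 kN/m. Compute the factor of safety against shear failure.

FS = 1.55

Resolving the block weight along and normal to the plane and applying the Mohr–Coulomb strength on the joint:
N' = W cosα − U = 2025·cos49.8° − 151 = 1156.1 kN/m
Driving force T = W sinα = 2025·sin49.8° = 1546.7 kN/m
Resisting force R = c·L + N'·tanφ = 53·21.0 + 1156.1·tan48.0° = 1113.0 + 1283.9 = 2396.9 kN/m
FS = R / T = 2396.9 / 1546.7 = 1.550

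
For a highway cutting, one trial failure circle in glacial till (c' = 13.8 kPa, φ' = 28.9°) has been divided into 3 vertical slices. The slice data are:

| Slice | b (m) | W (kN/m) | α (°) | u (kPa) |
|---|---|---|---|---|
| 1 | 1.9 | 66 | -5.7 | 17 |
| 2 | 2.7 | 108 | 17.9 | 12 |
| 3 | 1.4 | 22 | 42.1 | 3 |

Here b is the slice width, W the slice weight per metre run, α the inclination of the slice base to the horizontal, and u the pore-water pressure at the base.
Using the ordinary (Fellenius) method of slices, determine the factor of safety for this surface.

FS = 3.71

Ordinary method of slices: FS = Σ[c'·Δl_i + (W_i cosα_i − u_i·Δl_i)·tanφ'] / Σ W_i sinα_i, with Δl_i = b_i / cosα_i.
Slice 1: Δl = 1.9/cos(-5.7°) = 1.909 m; N'_1 = 66·cos(-5.7°) − 17·1.909 = 33.2; c'Δl = 26.35; W sinα = -6.6
Slice 2: Δl = 2.7/cos17.9° = 2.837 m; N'_2 = 108·cos17.9° − 12·2.837 = 68.7; c'Δl = 39.16; W sinα = 33.2
Slice 3: Δl = 1.4/cos42.1° = 1.887 m; N'_3 = 22·cos42.1° − 3·1.887 = 10.7; c'Δl = 26.04; W sinα = 14.7
Σc'Δl = 91.5 kN/m; ΣN' = 112.6 kN/m; ΣW sinα = 41.4 kN/m
Resisting = 91.5 + 112.6·tan28.9° = 91.5 + 62.2 = 153.7 kN/m
FS = 153.7 / 41.4 = 3.714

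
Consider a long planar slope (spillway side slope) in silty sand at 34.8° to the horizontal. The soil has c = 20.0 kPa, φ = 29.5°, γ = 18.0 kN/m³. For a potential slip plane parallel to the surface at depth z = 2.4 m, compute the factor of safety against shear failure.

FS = 1.80

For an infinite slope with a slip plane parallel to the surface (no pore pressure): FS = [c + γz cos²β tanφ] / [γz sinβ cosβ].
γz = 18.0·2.4 = 43.20 kN/m²
Numerator = 20.0 + 43.20·cos²34.8°·tan29.5° = 20.0 + 43.20·0.6743·0.5658 = 36.480 kPa
Denominator = 43.20·sin34.8°·cos34.8° = 43.20·0.5707·0.8211 = 20.245 kPa
FS = 36.480 / 20.245 = 1.802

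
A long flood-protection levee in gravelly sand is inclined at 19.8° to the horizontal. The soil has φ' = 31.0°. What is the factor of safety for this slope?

FS = 1.67

For a dry cohesionless infinite slope the factor of safety is FS = tanφ' / tanβ.
FS = tan31.0° / tan19.8° = 0.6009 / 0.3600 = 1.669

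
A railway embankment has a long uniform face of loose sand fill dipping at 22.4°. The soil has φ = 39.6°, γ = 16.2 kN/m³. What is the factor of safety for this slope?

FS = 2.01

For a dry cohesionless infinite slope the factor of safety is FS = tanφ / tanβ.
FS = tan39.6° / tan22.4° = 0.8273 / 0.4122 = 2.007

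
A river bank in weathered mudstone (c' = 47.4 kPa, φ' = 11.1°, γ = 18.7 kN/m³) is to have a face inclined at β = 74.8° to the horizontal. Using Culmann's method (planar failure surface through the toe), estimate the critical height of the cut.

Culmann's analysis gives the critical failure plane at α_cr = (β + φ')/2 = (74.8 + 11.1)/2 = 42.9°, and the critical height
H_c = (4c'/γ) · sinβ cosφ' / [1 − cos(β − φ')]
    = (4·47.4/18.7) · sin74.8°·cos11.1° / [1 − cos(63.7°)]
    = 10.139 · 0.9650·0.9813 / [1 − 0.4431]
    = 10.139 · 0.9470 / 0.5569
    = 17.24 m

H_c = 17.24 m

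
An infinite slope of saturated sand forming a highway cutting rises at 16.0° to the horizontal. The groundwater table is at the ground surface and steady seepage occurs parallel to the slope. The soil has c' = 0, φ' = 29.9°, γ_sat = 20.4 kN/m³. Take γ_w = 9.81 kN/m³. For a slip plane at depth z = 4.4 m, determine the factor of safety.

With seepage parallel to the slope and the water table at the surface, the effective normal stress on the slip plane uses the buoyant unit weight γ' = γ_sat − γ_w while the driving shear stress uses γ_sat:
FS = [c' + γ' z cos²β tanφ'] / [γ_sat z sinβ cosβ]
(For c' = 0 this reduces to FS = (γ'/γ_sat)·tanφ'/tanβ.)
γ' = 20.4 − 9.81 = 10.59 kN/m³
Numerator = 0.0 + 10.59·4.4·cos²16.0°·tan29.9° = 0.0 + 10.59·4.4·0.9240·0.5750 = 24.758 kPa
Denominator = 20.4·4.4·sin16.0°·cos16.0° = 20.4·4.4·0.2756·0.9613 = 23.783 kPa
FS = 24.758 / 23.783 = 1.041

FS = 1.04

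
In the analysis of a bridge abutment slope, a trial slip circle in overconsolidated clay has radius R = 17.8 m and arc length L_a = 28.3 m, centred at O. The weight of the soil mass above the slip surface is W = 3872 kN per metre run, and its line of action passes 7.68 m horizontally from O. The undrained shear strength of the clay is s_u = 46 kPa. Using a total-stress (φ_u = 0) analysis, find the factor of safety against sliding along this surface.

FS = 0.78

Taking moments about the centre O, the resisting moment is provided by the undrained shear strength acting along the arc:
M_R = s_u·L_a·R = 46·28.30·17.8 = 23172.0 kN·m/m
M_D = W·d = 3872·7.68 = 29737.0 kN·m/m
FS = M_R / M_D = 23172.0 / 29737.0 = 0.779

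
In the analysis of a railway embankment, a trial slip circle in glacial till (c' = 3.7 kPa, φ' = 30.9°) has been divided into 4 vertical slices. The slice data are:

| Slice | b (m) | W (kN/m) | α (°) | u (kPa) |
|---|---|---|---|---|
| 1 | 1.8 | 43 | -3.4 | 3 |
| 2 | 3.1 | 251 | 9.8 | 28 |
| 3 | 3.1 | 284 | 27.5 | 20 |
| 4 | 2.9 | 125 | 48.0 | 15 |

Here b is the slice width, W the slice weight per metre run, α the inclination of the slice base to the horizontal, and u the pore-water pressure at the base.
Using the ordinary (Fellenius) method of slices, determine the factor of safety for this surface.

FS = 1.08

Ordinary method of slices: FS = Σ[c'·Δl_i + (W_i cosα_i − u_i·Δl_i)·tanφ'] / Σ W_i sinα_i, with Δl_i = b_i / cosα_i.
Slice 1: Δl = 1.8/cos(-3.4°) = 1.803 m; N'_1 = 43·cos(-3.4°) − 3·1.803 = 37.5; c'Δl = 6.67; W sinα = -2.6
Slice 2: Δl = 3.1/cos9.8° = 3.146 m; N'_2 = 251·cos9.8° − 28·3.146 = 159.3; c'Δl = 11.64; W sinα = 42.7
Slice 3: Δl = 3.1/cos27.5° = 3.495 m; N'_3 = 284·cos27.5° − 20·3.495 = 182.0; c'Δl = 12.93; W sinα = 131.1
Slice 4: Δl = 2.9/cos48.0° = 4.334 m; N'_4 = 125·cos48.0° − 15·4.334 = 18.6; c'Δl = 16.04; W sinα = 92.9
Σc'Δl = 47.3 kN/m; ΣN' = 397.4 kN/m; ΣW sinα = 264.2 kN/m
Resisting = 47.3 + 397.4·tan30.9° = 47.3 + 237.8 = 285.1 kN/m
FS = 285.1 / 264.2 = 1.079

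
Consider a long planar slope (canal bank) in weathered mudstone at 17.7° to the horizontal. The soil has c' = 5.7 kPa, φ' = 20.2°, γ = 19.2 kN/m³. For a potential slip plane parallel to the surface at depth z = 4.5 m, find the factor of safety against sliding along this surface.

For an infinite slope with a slip plane parallel to the surface (no pore pressure): FS = [c' + γz cos²β tanφ'] / [γz sinβ cosβ].
γz = 19.2·4.5 = 86.40 kN/m²
Numerator = 5.7 + 86.40·cos²17.7°·tan20.2° = 5.7 + 86.40·0.9076·0.3679 = 34.551 kPa
Denominator = 86.40·sin17.7°·cos17.7° = 86.40·0.3040·0.9527 = 25.025 kPa
FS = 34.551 / 25.025 = 1.381

FS = 1.38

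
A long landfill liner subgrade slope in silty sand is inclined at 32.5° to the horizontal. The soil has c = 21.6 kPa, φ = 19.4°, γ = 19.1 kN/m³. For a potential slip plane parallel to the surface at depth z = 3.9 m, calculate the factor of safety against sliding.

For an infinite slope with a slip plane parallel to the surface (no pore pressure): FS = [c + γz cos²β tanφ] / [γz sinβ cosβ].
γz = 19.1·3.9 = 74.49 kN/m²
Numerator = 21.6 + 74.49·cos²32.5°·tan19.4° = 21.6 + 74.49·0.7113·0.3522 = 40.259 kPa
Denominator = 74.49·sin32.5°·cos32.5° = 74.49·0.5373·0.8434 = 33.755 kPa
FS = 40.259 / 33.755 = 1.193

FS = 1.19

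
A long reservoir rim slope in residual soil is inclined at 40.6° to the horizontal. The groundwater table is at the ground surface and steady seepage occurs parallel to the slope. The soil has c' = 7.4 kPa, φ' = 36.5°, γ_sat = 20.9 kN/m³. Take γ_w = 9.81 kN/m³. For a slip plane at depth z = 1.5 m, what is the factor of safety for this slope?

FS = 0.94

With seepage parallel to the slope and the water table at the surface, the effective normal stress on the slip plane uses the buoyant unit weight γ' = γ_sat − γ_w while the driving shear stress uses γ_sat:
FS = [c' + γ' z cos²β tanφ'] / [γ_sat z sinβ cosβ]
γ' = 20.9 − 9.81 = 11.09 kN/m³
Numerator = 7.4 + 11.09·1.5·cos²40.6°·tan36.5° = 7.4 + 11.09·1.5·0.5765·0.7400 = 14.496 kPa
Denominator = 20.9·1.5·sin40.6°·cos40.6° = 20.9·1.5·0.6508·0.7593 = 15.490 kPa
FS = 14.496 / 15.490 = 0.936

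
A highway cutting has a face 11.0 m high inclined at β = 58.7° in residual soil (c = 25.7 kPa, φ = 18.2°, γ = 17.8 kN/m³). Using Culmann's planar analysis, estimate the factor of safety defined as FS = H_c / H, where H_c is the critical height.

FS = 1.78

H_c = (4c/γ) · sinβ cosφ / [1 − cos(β − φ)]
    = (4·25.7/17.8) · sin58.7°·cos18.2° / [1 − cos40.5°]
    = 5.775 · 0.8117 / 0.2396 = 19.57 m
FS = H_c / H = 19.57 / 11.0 = 1.779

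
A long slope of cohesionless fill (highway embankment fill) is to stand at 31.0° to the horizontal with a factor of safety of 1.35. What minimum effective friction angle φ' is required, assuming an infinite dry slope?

FS = tanφ'/tanβ ⇒ tanφ' = FS · tanβ = 1.35 · tan31.0° = 0.8112
φ' = arctan(0.8112) = 39.05°

φ' = 39.0°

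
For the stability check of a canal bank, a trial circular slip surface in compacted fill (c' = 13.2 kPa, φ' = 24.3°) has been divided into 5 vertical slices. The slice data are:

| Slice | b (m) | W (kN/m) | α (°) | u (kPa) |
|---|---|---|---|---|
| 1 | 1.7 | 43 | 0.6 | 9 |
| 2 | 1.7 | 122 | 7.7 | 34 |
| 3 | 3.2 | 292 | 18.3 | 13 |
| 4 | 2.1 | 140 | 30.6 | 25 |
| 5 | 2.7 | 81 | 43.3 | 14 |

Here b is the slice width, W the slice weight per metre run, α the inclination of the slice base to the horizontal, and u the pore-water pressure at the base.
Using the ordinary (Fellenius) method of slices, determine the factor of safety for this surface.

FS = 1.47

Ordinary method of slices: FS = Σ[c'·Δl_i + (W_i cosα_i − u_i·Δl_i)·tanφ'] / Σ W_i sinα_i, with Δl_i = b_i / cosα_i.
Slice 1: Δl = 1.7/cos0.6° = 1.700 m; N'_1 = 43·cos0.6° − 9·1.700 = 27.7; c'Δl = 22.44; W sinα = 0.5
Slice 2: Δl = 1.7/cos7.7° = 1.715 m; N'_2 = 122·cos7.7° − 34·1.715 = 62.6; c'Δl = 22.64; W sinα = 16.3
Slice 3: Δl = 3.2/cos18.3° = 3.370 m; N'_3 = 292·cos18.3° − 13·3.370 = 233.4; c'Δl = 44.49; W sinα = 91.7
Slice 4: Δl = 2.1/cos30.6° = 2.440 m; N'_4 = 140·cos30.6° − 25·2.440 = 59.5; c'Δl = 32.20; W sinα = 71.3
Slice 5: Δl = 2.7/cos43.3° = 3.710 m; N'_5 = 81·cos43.3° − 14·3.710 = 7.0; c'Δl = 48.97; W sinα = 55.6
Σc'Δl = 170.8 kN/m; ΣN' = 390.2 kN/m; ΣW sinα = 235.3 kN/m
Resisting = 170.8 + 390.2·tan24.3° = 170.8 + 176.2 = 346.9 kN/m
FS = 346.9 / 235.3 = 1.474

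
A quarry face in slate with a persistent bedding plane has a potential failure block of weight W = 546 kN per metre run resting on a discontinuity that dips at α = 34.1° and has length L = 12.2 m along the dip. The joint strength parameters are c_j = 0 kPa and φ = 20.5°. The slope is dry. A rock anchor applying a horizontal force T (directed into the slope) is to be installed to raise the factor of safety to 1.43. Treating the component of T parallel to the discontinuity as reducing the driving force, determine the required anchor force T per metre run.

Resolving forces along and normal to the sliding plane, with the horizontal anchor force T adding T·sinα to the effective normal force and T·cosα acting up the plane against the driving force:
FS = [c_jL + (W cosα + T sinα) tanφ] / [W sinα − T cosα]
Without the anchor: N' = 452.1 kN/m, driving T_d = 306.1 kN/m, resisting R = 0·12.2 + 452.1·tan20.5° = 169.0 kN/m, FS = 0.55.
Setting FS = 1.43 and solving for T:
1.43·(306.1 − T cos34.1°) = 169.0 + T sin34.1°·tan20.5°
T·(sin34.1°·tan20.5° + 1.43·cos34.1°) = 1.43·306.1 − 169.0
T·(0.5606·0.3739 + 1.43·0.8281) = 437.7 − 169.0 = 268.7
T·1.3937 = 268.7
T = 192.8 kN/m

T = 193 kN/m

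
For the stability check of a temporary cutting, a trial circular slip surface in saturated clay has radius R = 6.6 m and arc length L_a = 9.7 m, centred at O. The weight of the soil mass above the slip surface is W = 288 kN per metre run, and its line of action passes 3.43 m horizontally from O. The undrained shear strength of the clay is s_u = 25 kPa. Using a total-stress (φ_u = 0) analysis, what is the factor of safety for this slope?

FS = 1.62

Taking moments about the centre O, the resisting moment is provided by the undrained shear strength acting along the arc:
M_R = s_u·L_a·R = 25·9.70·6.6 = 1600.5 kN·m/m
M_D = W·d = 288·3.43 = 987.8 kN·m/m
FS = M_R / M_D = 1600.5 / 987.8 = 1.620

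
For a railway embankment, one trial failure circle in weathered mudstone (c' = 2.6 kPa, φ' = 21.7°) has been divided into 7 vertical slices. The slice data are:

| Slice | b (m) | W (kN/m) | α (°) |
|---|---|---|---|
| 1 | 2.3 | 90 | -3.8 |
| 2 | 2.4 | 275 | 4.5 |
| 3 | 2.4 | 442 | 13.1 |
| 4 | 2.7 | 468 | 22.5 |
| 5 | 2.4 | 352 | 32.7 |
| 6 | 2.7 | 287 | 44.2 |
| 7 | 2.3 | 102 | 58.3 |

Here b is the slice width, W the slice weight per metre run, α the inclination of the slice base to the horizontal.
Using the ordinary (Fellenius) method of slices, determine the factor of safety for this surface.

FS = 0.99

Ordinary method of slices: FS = Σ[c'·Δl_i + (W_i cosα_i)·tanφ'] / Σ W_i sinα_i, with Δl_i = b_i / cosα_i.
Slice 1: Δl = 2.3/cos(-3.8°) = 2.305 m; N'_1 = 90·cos(-3.8°) = 89.8; c'Δl = 5.99; W sinα = -6.0
Slice 2: Δl = 2.4/cos4.5° = 2.407 m; N'_2 = 275·cos4.5° = 274.2; c'Δl = 6.26; W sinα = 21.6
Slice 3: Δl = 2.4/cos13.1° = 2.464 m; N'_3 = 442·cos13.1° = 430.5; c'Δl = 6.41; W sinα = 100.2
Slice 4: Δl = 2.7/cos22.5° = 2.922 m; N'_4 = 468·cos22.5° = 432.4; c'Δl = 7.60; W sinα = 179.1
Slice 5: Δl = 2.4/cos32.7° = 2.852 m; N'_5 = 352·cos32.7° = 296.2; c'Δl = 7.42; W sinα = 190.2
Slice 6: Δl = 2.7/cos44.2° = 3.766 m; N'_6 = 287·cos44.2° = 205.8; c'Δl = 9.79; W sinα = 200.1
Slice 7: Δl = 2.3/cos58.3° = 4.377 m; N'_7 = 102·cos58.3° = 53.6; c'Δl = 11.38; W sinα = 86.8
Σc'Δl = 54.8 kN/m; ΣN' = 1782.4 kN/m; ΣW sinα = 771.9 kN/m
Resisting = 54.8 + 1782.4·tan21.7° = 54.8 + 709.3 = 764.1 kN/m
FS = 764.1 / 771.9 = 0.990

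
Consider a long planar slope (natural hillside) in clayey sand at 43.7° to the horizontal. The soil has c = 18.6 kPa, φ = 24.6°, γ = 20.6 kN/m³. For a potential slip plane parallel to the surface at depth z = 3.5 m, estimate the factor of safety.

FS = 1.00

For an infinite slope with a slip plane parallel to the surface (no pore pressure): FS = [c + γz cos²β tanφ] / [γz sinβ cosβ].
γz = 20.6·3.5 = 72.10 kN/m²
Numerator = 18.6 + 72.10·cos²43.7°·tan24.6° = 18.6 + 72.10·0.5227·0.4578 = 35.854 kPa
Denominator = 72.10·sin43.7°·cos43.7° = 72.10·0.6909·0.7230 = 36.013 kPa
FS = 35.854 / 36.013 = 0.996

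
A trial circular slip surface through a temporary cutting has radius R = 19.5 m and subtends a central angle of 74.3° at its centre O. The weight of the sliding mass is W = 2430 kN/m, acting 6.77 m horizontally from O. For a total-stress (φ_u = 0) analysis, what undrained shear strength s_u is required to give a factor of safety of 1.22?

FS = s_u·L_a·R / (W·d), so s_u = FS·W·d / (L_a·R).
Arc length L_a = R·θ = 19.5·(74.3°·π/180) = 19.5·1.2968 = 25.29 m
s_u = 1.22·2430·6.77 / (25.29·19.5) = 20070.3 / 493.10 = 40.70 kPa

s_u = 40.7 kPa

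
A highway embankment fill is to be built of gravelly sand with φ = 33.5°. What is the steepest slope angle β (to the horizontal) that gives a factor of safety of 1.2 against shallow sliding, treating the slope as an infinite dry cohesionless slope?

β = 28.9°

For an infinite dry cohesionless slope FS = tanφ/tanβ, so tanβ = tanφ / FS.
tanβ = tan33.5° / 1.2 = 0.6619 / 1.2 = 0.5516
β = arctan(0.5516) = 28.88°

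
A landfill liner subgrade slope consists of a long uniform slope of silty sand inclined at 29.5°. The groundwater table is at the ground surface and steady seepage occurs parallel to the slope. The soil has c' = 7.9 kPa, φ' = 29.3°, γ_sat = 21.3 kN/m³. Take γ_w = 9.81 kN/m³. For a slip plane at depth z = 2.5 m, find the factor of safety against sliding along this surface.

FS = 0.88

With seepage parallel to the slope and the water table at the surface, the effective normal stress on the slip plane uses the buoyant unit weight γ' = γ_sat − γ_w while the driving shear stress uses γ_sat:
FS = [c' + γ' z cos²β tanφ'] / [γ_sat z sinβ cosβ]
γ' = 21.3 − 9.81 = 11.49 kN/m³
Numerator = 7.9 + 11.49·2.5·cos²29.5°·tan29.3° = 7.9 + 11.49·2.5·0.7575·0.5612 = 20.111 kPa
Denominator = 21.3·2.5·sin29.5°·cos29.5° = 21.3·2.5·0.4924·0.8704 = 22.822 kPa
FS = 20.111 / 22.822 = 0.881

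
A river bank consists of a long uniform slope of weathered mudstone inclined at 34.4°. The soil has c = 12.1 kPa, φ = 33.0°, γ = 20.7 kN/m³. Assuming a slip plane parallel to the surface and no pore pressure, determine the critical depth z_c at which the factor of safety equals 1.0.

Setting FS = 1.00 in FS = [c + γz cos²β tanφ] / [γz sinβ cosβ] and solving for z:
z = c / [γ cosβ (FS·sinβ − cosβ·tanφ)]
  = 12.1 / [20.7·cos34.4°·(1.00·sin34.4° − cos34.4°·tan33.0°)]
  = 12.1 / [20.7·0.8251·(1.00·0.5650 − 0.8251·0.6494)]
  = 12.1 / 0.4976 = 24.318 m

z_c = 24.32 m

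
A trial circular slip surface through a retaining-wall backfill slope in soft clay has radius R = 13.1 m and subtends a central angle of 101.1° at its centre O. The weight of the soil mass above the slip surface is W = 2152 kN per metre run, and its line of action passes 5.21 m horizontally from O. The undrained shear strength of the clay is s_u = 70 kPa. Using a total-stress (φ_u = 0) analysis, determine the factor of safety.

FS = 1.89

Taking moments about the centre O, the resisting moment is provided by the undrained shear strength acting along the arc:
Arc length L_a = R·θ = 13.1·(101.1°·π/180) = 13.1·1.7645 = 23.12 m
M_R = s_u·L_a·R = 70·23.12·13.1 = 21196.7 kN·m/m
M_D = W·d = 2152·5.21 = 11211.9 kN·m/m
FS = M_R / M_D = 21196.7 / 11211.9 = 1.891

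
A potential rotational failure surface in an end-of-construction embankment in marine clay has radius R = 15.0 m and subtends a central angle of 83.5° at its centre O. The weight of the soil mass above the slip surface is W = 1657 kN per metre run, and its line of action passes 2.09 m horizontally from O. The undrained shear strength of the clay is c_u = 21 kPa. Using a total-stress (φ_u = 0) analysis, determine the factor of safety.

Taking moments about the centre O, the resisting moment is provided by the undrained shear strength acting along the arc:
Arc length L_a = R·θ = 15.0·(83.5°·π/180) = 15.0·1.4573 = 21.86 m
M_R = c_u·L_a·R = 21·21.86·15.0 = 6886.0 kN·m/m
M_D = W·d = 1657·2.09 = 3463.1 kN·m/m
FS = M_R / M_D = 6886.0 / 3463.1 = 1.988

FS = 1.99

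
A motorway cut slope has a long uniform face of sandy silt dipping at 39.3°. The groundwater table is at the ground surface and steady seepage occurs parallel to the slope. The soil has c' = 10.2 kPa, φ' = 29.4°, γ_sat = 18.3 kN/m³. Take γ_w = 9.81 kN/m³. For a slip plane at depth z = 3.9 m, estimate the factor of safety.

FS = 0.61

With seepage parallel to the slope and the water table at the surface, the effective normal stress on the slip plane uses the buoyant unit weight γ' = γ_sat − γ_w while the driving shear stress uses γ_sat:
FS = [c' + γ' z cos²β tanφ'] / [γ_sat z sinβ cosβ]
γ' = 18.3 − 9.81 = 8.49 kN/m³
Numerator = 10.2 + 8.49·3.9·cos²39.3°·tan29.4° = 10.2 + 8.49·3.9·0.5988·0.5635 = 21.372 kPa
Denominator = 18.3·3.9·sin39.3°·cos39.3° = 18.3·3.9·0.6334·0.7738 = 34.981 kPa
FS = 21.372 / 34.981 = 0.611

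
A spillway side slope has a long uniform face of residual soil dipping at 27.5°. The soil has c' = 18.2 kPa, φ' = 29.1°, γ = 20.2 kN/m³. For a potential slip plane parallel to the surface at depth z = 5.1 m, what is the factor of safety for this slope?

FS = 1.50

For an infinite slope with a slip plane parallel to the surface (no pore pressure): FS = [c' + γz cos²β tanφ'] / [γz sinβ cosβ].
γz = 20.2·5.1 = 103.02 kN/m²
Numerator = 18.2 + 103.02·cos²27.5°·tan29.1° = 18.2 + 103.02·0.7868·0.5566 = 63.315 kPa
Denominator = 103.02·sin27.5°·cos27.5° = 103.02·0.4617·0.8870 = 42.195 kPa
FS = 63.315 / 42.195 = 1.501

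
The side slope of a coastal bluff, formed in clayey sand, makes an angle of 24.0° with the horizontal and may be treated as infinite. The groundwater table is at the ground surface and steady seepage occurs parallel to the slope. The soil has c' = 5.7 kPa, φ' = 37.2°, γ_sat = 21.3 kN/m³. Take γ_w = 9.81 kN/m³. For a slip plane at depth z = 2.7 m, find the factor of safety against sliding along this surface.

FS = 1.19

With seepage parallel to the slope and the water table at the surface, the effective normal stress on the slip plane uses the buoyant unit weight γ' = γ_sat − γ_w while the driving shear stress uses γ_sat:
FS = [c' + γ' z cos²β tanφ'] / [γ_sat z sinβ cosβ]
γ' = 21.3 − 9.81 = 11.49 kN/m³
Numerator = 5.7 + 11.49·2.7·cos²24.0°·tan37.2° = 5.7 + 11.49·2.7·0.8346·0.7590 = 25.352 kPa
Denominator = 21.3·2.7·sin24.0°·cos24.0° = 21.3·2.7·0.4067·0.9135 = 21.369 kPa
FS = 25.352 / 21.369 = 1.186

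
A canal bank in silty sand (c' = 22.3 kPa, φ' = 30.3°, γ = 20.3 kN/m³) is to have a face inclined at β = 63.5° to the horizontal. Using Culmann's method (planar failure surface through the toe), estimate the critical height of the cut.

H_c = 20.80 m

Culmann's analysis gives the critical failure plane at α_cr = (β + φ')/2 = (63.5 + 30.3)/2 = 46.9°, and the critical height
H_c = (4c'/γ) · sinβ cosφ' / [1 − cos(β − φ')]
    = (4·22.3/20.3) · sin63.5°·cos30.3° / [1 − cos(33.2°)]
    = 4.394 · 0.8949·0.8634 / [1 − 0.8368]
    = 4.394 · 0.7727 / 0.1632
    = 20.80 m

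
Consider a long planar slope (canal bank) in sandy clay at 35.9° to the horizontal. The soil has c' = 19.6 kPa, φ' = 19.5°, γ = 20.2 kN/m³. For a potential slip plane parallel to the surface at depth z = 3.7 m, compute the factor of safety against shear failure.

FS = 1.04

For an infinite slope with a slip plane parallel to the surface (no pore pressure): FS = [c' + γz cos²β tanφ'] / [γz sinβ cosβ].
γz = 20.2·3.7 = 74.74 kN/m²
Numerator = 19.6 + 74.74·cos²35.9°·tan19.5° = 19.6 + 74.74·0.6562·0.3541 = 36.967 kPa
Denominator = 74.74·sin35.9°·cos35.9° = 74.74·0.5864·0.8100 = 35.500 kPa
FS = 36.967 / 35.500 = 1.041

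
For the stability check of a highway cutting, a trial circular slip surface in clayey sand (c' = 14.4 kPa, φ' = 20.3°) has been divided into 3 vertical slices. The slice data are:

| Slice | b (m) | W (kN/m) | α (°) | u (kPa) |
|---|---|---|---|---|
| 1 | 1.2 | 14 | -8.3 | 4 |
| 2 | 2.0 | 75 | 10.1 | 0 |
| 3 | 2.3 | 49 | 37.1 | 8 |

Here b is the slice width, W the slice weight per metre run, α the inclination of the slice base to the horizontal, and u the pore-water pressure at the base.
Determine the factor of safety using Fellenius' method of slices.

Ordinary method of slices: FS = Σ[c'·Δl_i + (W_i cosα_i − u_i·Δl_i)·tanφ'] / Σ W_i sinα_i, with Δl_i = b_i / cosα_i.
Slice 1: Δl = 1.2/cos(-8.3°) = 1.213 m; N'_1 = 14·cos(-8.3°) − 4·1.213 = 9.0; c'Δl = 17.46; W sinα = -2.0
Slice 2: Δl = 2.0/cos10.1° = 2.031 m; N'_2 = 75·cos10.1° − 0·2.031 = 73.8; c'Δl = 29.25; W sinα = 13.2
Slice 3: Δl = 2.3/cos37.1° = 2.884 m; N'_3 = 49·cos37.1° − 8·2.884 = 16.0; c'Δl = 41.53; W sinα = 29.6
Σc'Δl = 88.2 kN/m; ΣN' = 98.9 kN/m; ΣW sinα = 40.7 kN/m
Resisting = 88.2 + 98.9·tan20.3° = 88.2 + 36.6 = 124.8 kN/m
FS = 124.8 / 40.7 = 3.067

FS = 3.07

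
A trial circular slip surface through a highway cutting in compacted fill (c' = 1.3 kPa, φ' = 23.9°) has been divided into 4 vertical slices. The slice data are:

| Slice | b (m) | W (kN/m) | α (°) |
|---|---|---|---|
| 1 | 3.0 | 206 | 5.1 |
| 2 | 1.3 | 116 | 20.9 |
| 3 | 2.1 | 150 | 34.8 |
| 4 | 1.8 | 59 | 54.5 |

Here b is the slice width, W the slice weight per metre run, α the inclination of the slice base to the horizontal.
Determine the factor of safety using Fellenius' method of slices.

FS = 1.15

Ordinary method of slices: FS = Σ[c'·Δl_i + (W_i cosα_i)·tanφ'] / Σ W_i sinα_i, with Δl_i = b_i / cosα_i.
Slice 1: Δl = 3.0/cos5.1° = 3.012 m; N'_1 = 206·cos5.1° = 205.2; c'Δl = 3.92; W sinα = 18.3
Slice 2: Δl = 1.3/cos20.9° = 1.392 m; N'_2 = 116·cos20.9° = 108.4; c'Δl = 1.81; W sinα = 41.4
Slice 3: Δl = 2.1/cos34.8° = 2.557 m; N'_3 = 150·cos34.8° = 123.2; c'Δl = 3.32; W sinα = 85.6
Slice 4: Δl = 1.8/cos54.5° = 3.100 m; N'_4 = 59·cos54.5° = 34.3; c'Δl = 4.03; W sinα = 48.0
Σc'Δl = 13.1 kN/m; ΣN' = 471.0 kN/m; ΣW sinα = 193.3 kN/m
Resisting = 13.1 + 471.0·tan23.9° = 13.1 + 208.7 = 221.8 kN/m
FS = 221.8 / 193.3 = 1.147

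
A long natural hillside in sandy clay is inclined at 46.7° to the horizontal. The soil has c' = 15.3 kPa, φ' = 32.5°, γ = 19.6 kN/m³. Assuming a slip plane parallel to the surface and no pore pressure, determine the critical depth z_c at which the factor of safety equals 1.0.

Setting FS = 1.00 in FS = [c' + γz cos²β tanφ'] / [γz sinβ cosβ] and solving for z:
z = c' / [γ cosβ (FS·sinβ − cosβ·tanφ')]
  = 15.3 / [19.6·cos46.7°·(1.00·sin46.7° − cos46.7°·tan32.5°)]
  = 15.3 / [19.6·0.6858·(1.00·0.7278 − 0.6858·0.6371)]
  = 15.3 / 3.9097 = 3.913 m

z_c = 3.91 m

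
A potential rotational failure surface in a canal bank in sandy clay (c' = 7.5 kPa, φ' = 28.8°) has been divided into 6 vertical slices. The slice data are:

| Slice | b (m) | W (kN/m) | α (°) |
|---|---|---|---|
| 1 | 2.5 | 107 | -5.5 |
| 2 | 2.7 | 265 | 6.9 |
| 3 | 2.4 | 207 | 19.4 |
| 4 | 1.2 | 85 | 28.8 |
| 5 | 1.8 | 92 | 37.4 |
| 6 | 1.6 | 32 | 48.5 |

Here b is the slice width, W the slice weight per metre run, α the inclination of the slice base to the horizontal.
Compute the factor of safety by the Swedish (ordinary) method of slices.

FS = 2.40

Ordinary method of slices: FS = Σ[c'·Δl_i + (W_i cosα_i)·tanφ'] / Σ W_i sinα_i, with Δl_i = b_i / cosα_i.
Slice 1: Δl = 2.5/cos(-5.5°) = 2.512 m; N'_1 = 107·cos(-5.5°) = 106.5; c'Δl = 18.84; W sinα = -10.3
Slice 2: Δl = 2.7/cos6.9° = 2.720 m; N'_2 = 265·cos6.9° = 263.1; c'Δl = 20.40; W sinα = 31.8
Slice 3: Δl = 2.4/cos19.4° = 2.544 m; N'_3 = 207·cos19.4° = 195.2; c'Δl = 19.08; W sinα = 68.8
Slice 4: Δl = 1.2/cos28.8° = 1.369 m; N'_4 = 85·cos28.8° = 74.5; c'Δl = 10.27; W sinα = 40.9
Slice 5: Δl = 1.8/cos37.4° = 2.266 m; N'_5 = 92·cos37.4° = 73.1; c'Δl = 16.99; W sinα = 55.9
Slice 6: Δl = 1.6/cos48.5° = 2.415 m; N'_6 = 32·cos48.5° = 21.2; c'Δl = 18.11; W sinα = 24.0
Σc'Δl = 103.7 kN/m; ΣN' = 733.6 kN/m; ΣW sinα = 211.1 kN/m
Resisting = 103.7 + 733.6·tan28.8° = 103.7 + 403.3 = 507.0 kN/m
FS = 507.0 / 211.1 = 2.401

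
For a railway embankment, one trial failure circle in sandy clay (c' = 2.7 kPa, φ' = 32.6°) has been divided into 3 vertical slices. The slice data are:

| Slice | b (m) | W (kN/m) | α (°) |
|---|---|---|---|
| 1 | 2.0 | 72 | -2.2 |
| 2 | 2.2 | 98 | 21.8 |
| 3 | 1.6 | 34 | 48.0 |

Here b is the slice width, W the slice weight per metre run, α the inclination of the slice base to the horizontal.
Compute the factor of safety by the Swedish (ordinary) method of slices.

Ordinary method of slices: FS = Σ[c'·Δl_i + (W_i cosα_i)·tanφ'] / Σ W_i sinα_i, with Δl_i = b_i / cosα_i.
Slice 1: Δl = 2.0/cos(-2.2°) = 2.001 m; N'_1 = 72·cos(-2.2°) = 71.9; c'Δl = 5.40; W sinα = -2.8
Slice 2: Δl = 2.2/cos21.8° = 2.369 m; N'_2 = 98·cos21.8° = 91.0; c'Δl = 6.40; W sinα = 36.4
Slice 3: Δl = 1.6/cos48.0° = 2.391 m; N'_3 = 34·cos48.0° = 22.8; c'Δl = 6.46; W sinα = 25.3
Σc'Δl = 18.3 kN/m; ΣN' = 185.7 kN/m; ΣW sinα = 58.9 kN/m
Resisting = 18.3 + 185.7·tan32.6° = 18.3 + 118.8 = 137.0 kN/m
FS = 137.0 / 58.9 = 2.326

FS = 2.33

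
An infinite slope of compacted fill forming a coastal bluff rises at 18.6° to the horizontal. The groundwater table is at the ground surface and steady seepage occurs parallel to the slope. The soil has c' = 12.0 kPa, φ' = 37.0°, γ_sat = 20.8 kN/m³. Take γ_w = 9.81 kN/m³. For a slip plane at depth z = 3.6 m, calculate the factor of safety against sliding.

FS = 1.71

With seepage parallel to the slope and the water table at the surface, the effective normal stress on the slip plane uses the buoyant unit weight γ' = γ_sat − γ_w while the driving shear stress uses γ_sat:
FS = [c' + γ' z cos²β tanφ'] / [γ_sat z sinβ cosβ]
γ' = 20.8 − 9.81 = 10.99 kN/m³
Numerator = 12.0 + 10.99·3.6·cos²18.6°·tan37.0° = 12.0 + 10.99·3.6·0.8983·0.7536 = 38.781 kPa
Denominator = 20.8·3.6·sin18.6°·cos18.6° = 20.8·3.6·0.3190·0.9478 = 22.636 kPa
FS = 38.781 / 22.636 = 1.713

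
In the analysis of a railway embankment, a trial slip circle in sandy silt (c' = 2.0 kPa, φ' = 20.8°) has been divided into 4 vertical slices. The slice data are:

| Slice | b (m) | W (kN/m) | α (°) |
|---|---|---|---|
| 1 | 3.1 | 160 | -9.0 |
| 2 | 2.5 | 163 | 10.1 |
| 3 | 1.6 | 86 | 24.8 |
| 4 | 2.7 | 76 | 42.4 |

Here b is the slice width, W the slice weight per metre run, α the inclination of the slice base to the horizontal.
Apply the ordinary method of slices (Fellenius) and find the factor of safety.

Ordinary method of slices: FS = Σ[c'·Δl_i + (W_i cosα_i)·tanφ'] / Σ W_i sinα_i, with Δl_i = b_i / cosα_i.
Slice 1: Δl = 3.1/cos(-9.0°) = 3.139 m; N'_1 = 160·cos(-9.0°) = 158.0; c'Δl = 6.28; W sinα = -25.0
Slice 2: Δl = 2.5/cos10.1° = 2.539 m; N'_2 = 163·cos10.1° = 160.5; c'Δl = 5.08; W sinα = 28.6
Slice 3: Δl = 1.6/cos24.8° = 1.763 m; N'_3 = 86·cos24.8° = 78.1; c'Δl = 3.53; W sinα = 36.1
Slice 4: Δl = 2.7/cos42.4° = 3.656 m; N'_4 = 76·cos42.4° = 56.1; c'Δl = 7.31; W sinα = 51.2
Σc'Δl = 22.2 kN/m; ΣN' = 452.7 kN/m; ΣW sinα = 90.9 kN/m
Resisting = 22.2 + 452.7·tan20.8° = 22.2 + 172.0 = 194.2 kN/m
FS = 194.2 / 90.9 = 2.137

FS = 2.14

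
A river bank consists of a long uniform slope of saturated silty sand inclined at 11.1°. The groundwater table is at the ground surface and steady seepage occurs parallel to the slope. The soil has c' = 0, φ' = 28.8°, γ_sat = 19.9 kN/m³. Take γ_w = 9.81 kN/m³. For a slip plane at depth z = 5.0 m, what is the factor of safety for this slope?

With seepage parallel to the slope and the water table at the surface, the effective normal stress on the slip plane uses the buoyant unit weight γ' = γ_sat − γ_w while the driving shear stress uses γ_sat:
FS = [c' + γ' z cos²β tanφ'] / [γ_sat z sinβ cosβ]
(For c' = 0 this reduces to FS = (γ'/γ_sat)·tanφ'/tanβ.)
γ' = 19.9 − 9.81 = 10.09 kN/m³
Numerator = 0.0 + 10.09·5.0·cos²11.1°·tan28.8° = 0.0 + 10.09·5.0·0.9629·0.5498 = 26.707 kPa
Denominator = 19.9·5.0·sin11.1°·cos11.1° = 19.9·5.0·0.1925·0.9813 = 18.798 kPa
FS = 26.707 / 18.798 = 1.421

FS = 1.42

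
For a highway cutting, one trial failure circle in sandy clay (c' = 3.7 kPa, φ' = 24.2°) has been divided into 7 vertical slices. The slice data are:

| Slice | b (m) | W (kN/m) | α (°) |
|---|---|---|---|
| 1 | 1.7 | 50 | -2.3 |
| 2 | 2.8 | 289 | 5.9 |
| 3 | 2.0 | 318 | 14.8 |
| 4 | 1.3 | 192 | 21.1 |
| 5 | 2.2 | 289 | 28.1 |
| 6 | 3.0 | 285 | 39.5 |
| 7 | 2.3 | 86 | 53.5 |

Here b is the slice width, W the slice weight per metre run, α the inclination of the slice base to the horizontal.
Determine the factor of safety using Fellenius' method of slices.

FS = 1.19

Ordinary method of slices: FS = Σ[c'·Δl_i + (W_i cosα_i)·tanφ'] / Σ W_i sinα_i, with Δl_i = b_i / cosα_i.
Slice 1: Δl = 1.7/cos(-2.3°) = 1.701 m; N'_1 = 50·cos(-2.3°) = 50.0; c'Δl = 6.30; W sinα = -2.0
Slice 2: Δl = 2.8/cos5.9° = 2.815 m; N'_2 = 289·cos5.9° = 287.5; c'Δl = 10.42; W sinα = 29.7
Slice 3: Δl = 2.0/cos14.8° = 2.069 m; N'_3 = 318·cos14.8° = 307.4; c'Δl = 7.65; W sinα = 81.2
Slice 4: Δl = 1.3/cos21.1° = 1.393 m; N'_4 = 192·cos21.1° = 179.1; c'Δl = 5.16; W sinα = 69.1
Slice 5: Δl = 2.2/cos28.1° = 2.494 m; N'_5 = 289·cos28.1° = 254.9; c'Δl = 9.23; W sinα = 136.1
Slice 6: Δl = 3.0/cos39.5° = 3.888 m; N'_6 = 285·cos39.5° = 219.9; c'Δl = 14.39; W sinα = 181.3
Slice 7: Δl = 2.3/cos53.5° = 3.867 m; N'_7 = 86·cos53.5° = 51.2; c'Δl = 14.31; W sinα = 69.1
Σc'Δl = 67.4 kN/m; ΣN' = 1350.0 kN/m; ΣW sinα = 564.6 kN/m
Resisting = 67.4 + 1350.0·tan24.2° = 67.4 + 606.7 = 674.2 kN/m
FS = 674.2 / 564.6 = 1.194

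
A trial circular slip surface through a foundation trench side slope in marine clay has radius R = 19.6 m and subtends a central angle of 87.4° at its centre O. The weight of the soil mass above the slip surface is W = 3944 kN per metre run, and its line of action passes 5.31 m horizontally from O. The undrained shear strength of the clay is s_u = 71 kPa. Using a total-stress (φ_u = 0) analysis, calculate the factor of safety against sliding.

Taking moments about the centre O, the resisting moment is provided by the undrained shear strength acting along the arc:
Arc length L_a = R·θ = 19.6·(87.4°·π/180) = 19.6·1.5254 = 29.90 m
M_R = s_u·L_a·R = 71·29.90·19.6 = 41606.3 kN·m/m
M_D = W·d = 3944·5.31 = 20942.6 kN·m/m
FS = M_R / M_D = 41606.3 / 20942.6 = 1.987

FS = 1.99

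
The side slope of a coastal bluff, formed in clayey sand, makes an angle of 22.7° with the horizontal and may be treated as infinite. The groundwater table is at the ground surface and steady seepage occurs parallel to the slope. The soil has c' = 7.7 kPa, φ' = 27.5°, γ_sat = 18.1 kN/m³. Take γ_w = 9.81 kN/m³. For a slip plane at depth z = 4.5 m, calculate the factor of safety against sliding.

With seepage parallel to the slope and the water table at the surface, the effective normal stress on the slip plane uses the buoyant unit weight γ' = γ_sat − γ_w while the driving shear stress uses γ_sat:
FS = [c' + γ' z cos²β tanφ'] / [γ_sat z sinβ cosβ]
γ' = 18.1 − 9.81 = 8.29 kN/m³
Numerator = 7.7 + 8.29·4.5·cos²22.7°·tan27.5° = 7.7 + 8.29·4.5·0.8511·0.5206 = 24.228 kPa
Denominator = 18.1·4.5·sin22.7°·cos22.7° = 18.1·4.5·0.3859·0.9225 = 28.997 kPa
FS = 24.228 / 28.997 = 0.836

FS = 0.84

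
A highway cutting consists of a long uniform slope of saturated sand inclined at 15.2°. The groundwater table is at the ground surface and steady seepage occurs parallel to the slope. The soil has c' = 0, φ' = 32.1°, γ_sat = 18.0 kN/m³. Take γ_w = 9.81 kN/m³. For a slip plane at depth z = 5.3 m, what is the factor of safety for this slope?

With seepage parallel to the slope and the water table at the surface, the effective normal stress on the slip plane uses the buoyant unit weight γ' = γ_sat − γ_w while the driving shear stress uses γ_sat:
FS = [c' + γ' z cos²β tanφ'] / [γ_sat z sinβ cosβ]
(For c' = 0 this reduces to FS = (γ'/γ_sat)·tanφ'/tanβ.)
γ' = 18.0 − 9.81 = 8.19 kN/m³
Numerator = 0.0 + 8.19·5.3·cos²15.2°·tan32.1° = 0.0 + 8.19·5.3·0.9313·0.6273 = 25.357 kPa
Denominator = 18.0·5.3·sin15.2°·cos15.2° = 18.0·5.3·0.2622·0.9650 = 24.138 kPa
FS = 25.357 / 24.138 = 1.051

FS = 1.05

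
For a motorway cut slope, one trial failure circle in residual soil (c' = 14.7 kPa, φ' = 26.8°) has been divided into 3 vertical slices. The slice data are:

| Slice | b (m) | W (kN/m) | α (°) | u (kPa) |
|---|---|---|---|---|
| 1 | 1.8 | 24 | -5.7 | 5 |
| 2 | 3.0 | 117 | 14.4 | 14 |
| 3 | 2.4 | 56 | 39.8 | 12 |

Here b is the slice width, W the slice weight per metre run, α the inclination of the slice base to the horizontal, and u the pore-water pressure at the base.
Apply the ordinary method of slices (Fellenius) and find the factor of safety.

Ordinary method of slices: FS = Σ[c'·Δl_i + (W_i cosα_i − u_i·Δl_i)·tanφ'] / Σ W_i sinα_i, with Δl_i = b_i / cosα_i.
Slice 1: Δl = 1.8/cos(-5.7°) = 1.809 m; N'_1 = 24·cos(-5.7°) − 5·1.809 = 14.8; c'Δl = 26.59; W sinα = -2.4
Slice 2: Δl = 3.0/cos14.4° = 3.097 m; N'_2 = 117·cos14.4° − 14·3.097 = 70.0; c'Δl = 45.53; W sinα = 29.1
Slice 3: Δl = 2.4/cos39.8° = 3.124 m; N'_3 = 56·cos39.8° − 12·3.124 = 5.5; c'Δl = 45.92; W sinα = 35.8
Σc'Δl = 118.0 kN/m; ΣN' = 90.3 kN/m; ΣW sinα = 62.6 kN/m
Resisting = 118.0 + 90.3·tan26.8° = 118.0 + 45.6 = 163.7 kN/m
FS = 163.7 / 62.6 = 2.616

FS = 2.62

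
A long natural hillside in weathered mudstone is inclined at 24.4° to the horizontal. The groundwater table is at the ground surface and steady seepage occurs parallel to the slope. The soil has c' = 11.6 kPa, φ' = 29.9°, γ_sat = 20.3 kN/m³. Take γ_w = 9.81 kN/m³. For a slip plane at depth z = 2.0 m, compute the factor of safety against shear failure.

FS = 1.41

With seepage parallel to the slope and the water table at the surface, the effective normal stress on the slip plane uses the buoyant unit weight γ' = γ_sat − γ_w while the driving shear stress uses γ_sat:
FS = [c' + γ' z cos²β tanφ'] / [γ_sat z sinβ cosβ]
γ' = 20.3 − 9.81 = 10.49 kN/m³
Numerator = 11.6 + 10.49·2.0·cos²24.4°·tan29.9° = 11.6 + 10.49·2.0·0.8293·0.5750 = 21.605 kPa
Denominator = 20.3·2.0·sin24.4°·cos24.4° = 20.3·2.0·0.4131·0.9107 = 15.274 kPa
FS = 21.605 / 15.274 = 1.415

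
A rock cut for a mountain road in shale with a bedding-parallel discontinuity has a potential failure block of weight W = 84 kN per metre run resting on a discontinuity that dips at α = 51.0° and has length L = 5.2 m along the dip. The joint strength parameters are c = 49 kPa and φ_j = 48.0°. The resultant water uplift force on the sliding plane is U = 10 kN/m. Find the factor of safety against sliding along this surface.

Resolving the block weight along and normal to the plane and applying the Mohr–Coulomb strength on the joint:
N' = W cosα − U = 84·cos51.0° − 10 = 42.9 kN/m
Driving force T = W sinα = 84·sin51.0° = 65.3 kN/m
Resisting force R = c·L + N'·tanφ_j = 49·5.2 + 42.9·tan48.0° = 254.8 + 47.6 = 302.4 kN/m
FS = R / T = 302.4 / 65.3 = 4.632

FS = 4.63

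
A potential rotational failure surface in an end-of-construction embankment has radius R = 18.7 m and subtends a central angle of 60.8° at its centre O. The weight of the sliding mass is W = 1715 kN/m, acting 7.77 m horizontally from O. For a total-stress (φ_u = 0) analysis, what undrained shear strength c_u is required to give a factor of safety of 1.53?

FS = c_u·L_a·R / (W·d), so c_u = FS·W·d / (L_a·R).
Arc length L_a = R·θ = 18.7·(60.8°·π/180) = 18.7·1.0612 = 19.84 m
c_u = 1.53·1715·7.77 / (19.84·18.7) = 20388.1 / 371.08 = 54.94 kPa

c_u = 54.9 kPa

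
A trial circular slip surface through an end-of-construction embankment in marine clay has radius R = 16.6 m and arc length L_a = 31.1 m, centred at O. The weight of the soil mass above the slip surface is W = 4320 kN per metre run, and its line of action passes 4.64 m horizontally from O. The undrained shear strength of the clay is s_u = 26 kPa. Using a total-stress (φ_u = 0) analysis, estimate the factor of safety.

FS = 0.67

Taking moments about the centre O, the resisting moment is provided by the undrained shear strength acting along the arc:
M_R = s_u·L_a·R = 26·31.10·16.6 = 13422.8 kN·m/m
M_D = W·d = 4320·4.64 = 20044.8 kN·m/m
FS = M_R / M_D = 13422.8 / 20044.8 = 0.670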